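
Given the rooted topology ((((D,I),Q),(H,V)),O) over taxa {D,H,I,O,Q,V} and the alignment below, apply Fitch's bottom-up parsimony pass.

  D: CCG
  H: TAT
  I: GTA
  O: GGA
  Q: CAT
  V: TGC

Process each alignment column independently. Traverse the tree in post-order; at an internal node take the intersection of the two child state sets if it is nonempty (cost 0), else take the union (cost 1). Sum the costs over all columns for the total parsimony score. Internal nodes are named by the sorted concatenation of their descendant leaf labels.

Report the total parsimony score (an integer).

11

[col 0] DI: children D:{C}, I:{G} ∪→ {C,G}; cost 1
[col 0] DIQ: children DI:{C,G}, Q:{C} ∩→ {C}; cost 0
[col 0] HV: children H:{T}, V:{T} ∩→ {T}; cost 0
[col 0] DHIQV: children DIQ:{C}, HV:{T} ∪→ {C,T}; cost 1
[col 0] DHIOQV: children DHIQV:{C,T}, O:{G} ∪→ {C,G,T}; cost 1
[col 1] DI: children D:{C}, I:{T} ∪→ {C,T}; cost 1
[col 1] DIQ: children DI:{C,T}, Q:{A} ∪→ {A,C,T}; cost 1
[col 1] HV: children H:{A}, V:{G} ∪→ {A,G}; cost 1
[col 1] DHIQV: children DIQ:{A,C,T}, HV:{A,G} ∩→ {A}; cost 0
[col 1] DHIOQV: children DHIQV:{A}, O:{G} ∪→ {A,G}; cost 1
[col 2] DI: children D:{G}, I:{A} ∪→ {A,G}; cost 1
[col 2] DIQ: children DI:{A,G}, Q:{T} ∪→ {A,G,T}; cost 1
[col 2] HV: children H:{T}, V:{C} ∪→ {C,T}; cost 1
[col 2] DHIQV: children DIQ:{A,G,T}, HV:{C,T} ∩→ {T}; cost 0
[col 2] DHIOQV: children DHIQV:{T}, O:{A} ∪→ {A,T}; cost 1
per-site changes: [3, 4, 4]; total = 11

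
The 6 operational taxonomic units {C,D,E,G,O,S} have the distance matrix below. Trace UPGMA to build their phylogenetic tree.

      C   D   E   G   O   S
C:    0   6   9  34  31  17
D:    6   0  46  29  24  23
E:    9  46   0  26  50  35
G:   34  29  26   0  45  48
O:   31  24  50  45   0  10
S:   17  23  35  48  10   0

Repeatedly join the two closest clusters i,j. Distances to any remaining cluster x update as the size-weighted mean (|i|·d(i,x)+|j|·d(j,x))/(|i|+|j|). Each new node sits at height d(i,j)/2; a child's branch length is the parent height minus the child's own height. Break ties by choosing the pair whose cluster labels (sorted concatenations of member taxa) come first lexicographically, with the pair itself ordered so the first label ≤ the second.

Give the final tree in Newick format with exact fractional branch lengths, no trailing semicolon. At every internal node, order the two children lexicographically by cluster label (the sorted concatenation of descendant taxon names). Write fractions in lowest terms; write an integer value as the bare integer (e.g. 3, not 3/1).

step 1: merge (C,D) at d=6; branch lengths C→3, D→3; new cluster CD
  updated: d(CD,E)=55/2, d(CD,G)=63/2, d(CD,O)=55/2, d(CD,S)=20
step 2: merge (O,S) at d=10; branch lengths O→5, S→5; new cluster OS
  updated: d(CD,OS)=95/4, d(E,OS)=85/2, d(G,OS)=93/2
step 3: merge (CD,OS) at d=95/4; branch lengths CD→71/8, OS→55/8; new cluster CDOS
  updated: d(CDOS,E)=35, d(CDOS,G)=39
step 4: merge (E,G) at d=26; branch lengths E→13, G→13; new cluster EG
  updated: d(CDOS,EG)=37
step 5: merge (CDOS,EG) at d=37; branch lengths CDOS→53/8, EG→11/2; new cluster CDEGOS
final tree: (((C:3,D:3):71/8,(O:5,S:5):55/8):53/8,(E:13,G:13):11/2)
total length: 559/8

(((C:3,D:3):71/8,(O:5,S:5):55/8):53/8,(E:13,G:13):11/2)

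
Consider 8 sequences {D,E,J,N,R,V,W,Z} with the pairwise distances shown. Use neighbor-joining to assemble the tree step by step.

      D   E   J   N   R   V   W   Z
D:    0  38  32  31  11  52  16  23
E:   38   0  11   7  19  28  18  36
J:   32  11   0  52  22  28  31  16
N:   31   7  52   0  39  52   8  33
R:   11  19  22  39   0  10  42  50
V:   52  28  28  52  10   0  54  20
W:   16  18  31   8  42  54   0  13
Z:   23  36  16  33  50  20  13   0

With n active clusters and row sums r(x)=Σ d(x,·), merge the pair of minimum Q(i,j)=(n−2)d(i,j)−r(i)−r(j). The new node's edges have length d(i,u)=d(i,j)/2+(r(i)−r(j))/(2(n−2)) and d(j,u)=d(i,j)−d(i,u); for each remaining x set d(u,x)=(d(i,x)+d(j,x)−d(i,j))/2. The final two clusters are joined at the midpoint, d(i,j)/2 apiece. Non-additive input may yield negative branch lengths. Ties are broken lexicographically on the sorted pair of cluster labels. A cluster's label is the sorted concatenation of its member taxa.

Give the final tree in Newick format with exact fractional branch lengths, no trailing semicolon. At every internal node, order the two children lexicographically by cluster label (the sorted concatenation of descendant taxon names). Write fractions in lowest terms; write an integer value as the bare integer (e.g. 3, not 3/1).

(((D:181/16,((E:-4/5,N:39/5):51/8,W:25/8):119/16):53/16,(J:31/4,(R:3/4,V:37/4):49/4):89/16):119/32,Z:119/32)

step 1: merge (R,V) at d=10, Q=-377; branch lengths R→3/4, V→37/4; new cluster RV
  updated: d(D,RV)=53/2, d(E,RV)=37/2, d(J,RV)=20, d(N,RV)=81/2, d(RV,W)=43, d(RV,Z)=30
step 2: merge (E,N) at d=7, Q=-265; branch lengths E→-4/5, N→39/5; new cluster EN
  updated: d(D,EN)=31, d(EN,J)=28, d(EN,RV)=26, d(EN,W)=19/2, d(EN,Z)=31
step 3: merge (EN,W) at d=19/2, Q=-200; branch lengths EN→51/8, W→25/8; new cluster ENW
  updated: d(D,ENW)=75/4, d(ENW,J)=99/4, d(ENW,RV)=119/4, d(ENW,Z)=69/4
step 4: merge (J,RV) at d=20, Q=-139; branch lengths J→31/4, RV→49/4; new cluster JRV
  updated: d(D,JRV)=77/4, d(ENW,JRV)=69/4, d(JRV,Z)=13
step 5: merge (D,ENW) at d=75/4, Q=-307/4; branch lengths D→181/16, ENW→119/16; new cluster DENW
  updated: d(DENW,JRV)=71/8, d(DENW,Z)=43/4
step 6: merge (DENW,JRV) at d=71/8, Q=-261/8; branch lengths DENW→53/16, JRV→89/16; new cluster DEJNRVW
  updated: d(DEJNRVW,Z)=119/16
step 7: merge (DEJNRVW,Z) at d=119/16; branch lengths DEJNRVW→119/32, Z→119/32; new cluster DEJNRVWZ
final tree: (((D:181/16,((E:-4/5,N:39/5):51/8,W:25/8):119/16):53/16,(J:31/4,(R:3/4,V:37/4):49/4):89/16):119/32,Z:119/32)
total length: 1305/16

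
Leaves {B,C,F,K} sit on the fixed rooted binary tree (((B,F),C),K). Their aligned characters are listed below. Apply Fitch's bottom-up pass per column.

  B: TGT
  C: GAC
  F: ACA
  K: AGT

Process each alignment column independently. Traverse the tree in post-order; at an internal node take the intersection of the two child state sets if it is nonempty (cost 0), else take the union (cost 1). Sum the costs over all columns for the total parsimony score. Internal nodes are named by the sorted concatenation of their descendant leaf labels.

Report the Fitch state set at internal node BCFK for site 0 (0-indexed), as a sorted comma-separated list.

A

site 0, node BF: B={T} ∪ F={A} → {A,T} (+1)
site 0, node BCF: BF={A,T} ∪ C={G} → {A,G,T} (+1)
site 0, node BCFK: BCF={A,G,T} ∩ K={A} → {A} (+0)
site 1, node BF: B={G} ∪ F={C} → {C,G} (+1)
site 1, node BCF: BF={C,G} ∪ C={A} → {A,C,G} (+1)
site 1, node BCFK: BCF={A,C,G} ∩ K={G} → {G} (+0)
site 2, node BF: B={T} ∪ F={A} → {A,T} (+1)
site 2, node BCF: BF={A,T} ∪ C={C} → {A,C,T} (+1)
site 2, node BCFK: BCF={A,C,T} ∩ K={T} → {T} (+0)
per-site changes: [2, 2, 2]; total = 6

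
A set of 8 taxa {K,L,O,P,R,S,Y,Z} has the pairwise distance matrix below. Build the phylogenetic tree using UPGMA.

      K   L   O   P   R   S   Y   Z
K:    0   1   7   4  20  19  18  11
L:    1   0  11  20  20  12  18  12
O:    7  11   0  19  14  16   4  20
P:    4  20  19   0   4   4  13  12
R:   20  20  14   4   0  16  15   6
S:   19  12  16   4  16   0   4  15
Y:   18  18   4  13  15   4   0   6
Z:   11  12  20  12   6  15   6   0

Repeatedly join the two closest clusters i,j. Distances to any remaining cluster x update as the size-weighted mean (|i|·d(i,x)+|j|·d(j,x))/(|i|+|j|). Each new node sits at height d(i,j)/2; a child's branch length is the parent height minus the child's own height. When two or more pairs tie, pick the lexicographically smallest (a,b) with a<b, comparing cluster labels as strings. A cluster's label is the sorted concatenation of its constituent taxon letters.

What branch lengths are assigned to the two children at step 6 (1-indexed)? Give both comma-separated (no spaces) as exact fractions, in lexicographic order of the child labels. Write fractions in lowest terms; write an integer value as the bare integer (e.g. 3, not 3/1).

16/9,41/18

iteration 1: select K,L (d=1); attach at lengths (1/2, 1/2); label the merged cluster KL
  updated: d(KL,O)=9, d(KL,P)=12, d(KL,R)=20, d(KL,S)=31/2, d(KL,Y)=18, d(KL,Z)=23/2
iteration 2: select O,Y (d=4); attach at lengths (2, 2); label the merged cluster OY
  updated: d(KL,OY)=27/2, d(OY,P)=16, d(OY,R)=29/2, d(OY,S)=10, d(OY,Z)=13
iteration 3: select P,R (d=4); attach at lengths (2, 2); label the merged cluster PR
  updated: d(KL,PR)=16, d(OY,PR)=61/4, d(PR,S)=10, d(PR,Z)=9
iteration 4: select PR,Z (d=9); attach at lengths (5/2, 9/2); label the merged cluster PRZ
  updated: d(KL,PRZ)=29/2, d(OY,PRZ)=29/2, d(PRZ,S)=35/3
iteration 5: select OY,S (d=10); attach at lengths (3, 5); label the merged cluster OSY
  updated: d(KL,OSY)=85/6, d(OSY,PRZ)=122/9
iteration 6: select OSY,PRZ (d=122/9); attach at lengths (16/9, 41/18); label the merged cluster OPRSYZ
  updated: d(KL,OPRSYZ)=43/3
iteration 7: select KL,OPRSYZ (d=43/3); attach at lengths (20/3, 7/18); label the merged cluster KLOPRSYZ
final tree: ((K:1/2,L:1/2):20/3,(((O:2,Y:2):3,S:5):16/9,((P:2,R:2):5/2,Z:9/2):41/18):7/18)
total length: 316/9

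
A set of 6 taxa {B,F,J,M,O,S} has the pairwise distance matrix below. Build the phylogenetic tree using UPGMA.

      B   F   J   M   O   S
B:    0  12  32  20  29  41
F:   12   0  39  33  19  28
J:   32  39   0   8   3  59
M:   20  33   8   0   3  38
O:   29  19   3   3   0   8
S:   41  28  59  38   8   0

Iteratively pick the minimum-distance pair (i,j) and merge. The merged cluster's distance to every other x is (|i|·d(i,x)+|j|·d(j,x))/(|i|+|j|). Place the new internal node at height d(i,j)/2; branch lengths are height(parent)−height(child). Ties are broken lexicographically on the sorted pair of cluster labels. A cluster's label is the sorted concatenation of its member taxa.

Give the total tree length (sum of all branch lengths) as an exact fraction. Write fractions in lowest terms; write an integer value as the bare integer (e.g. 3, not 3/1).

3563/60

iteration 1: select J,O (d=3); attach at lengths (3/2, 3/2); label the merged cluster JO
  updated: d(B,JO)=61/2, d(F,JO)=29, d(JO,M)=11/2, d(JO,S)=67/2
iteration 2: select JO,M (d=11/2); attach at lengths (5/4, 11/4); label the merged cluster JMO
  updated: d(B,JMO)=27, d(F,JMO)=91/3, d(JMO,S)=35
iteration 3: select B,F (d=12); attach at lengths (6, 6); label the merged cluster BF
  updated: d(BF,JMO)=86/3, d(BF,S)=69/2
iteration 4: select BF,JMO (d=86/3); attach at lengths (25/3, 139/12); label the merged cluster BFJMO
  updated: d(BFJMO,S)=174/5
iteration 5: select BFJMO,S (d=174/5); attach at lengths (46/15, 87/5); label the merged cluster BFJMOS
final tree: (((B:6,F:6):25/3,((J:3/2,O:3/2):5/4,M:11/4):139/12):46/15,S:87/5)
total length: 3563/60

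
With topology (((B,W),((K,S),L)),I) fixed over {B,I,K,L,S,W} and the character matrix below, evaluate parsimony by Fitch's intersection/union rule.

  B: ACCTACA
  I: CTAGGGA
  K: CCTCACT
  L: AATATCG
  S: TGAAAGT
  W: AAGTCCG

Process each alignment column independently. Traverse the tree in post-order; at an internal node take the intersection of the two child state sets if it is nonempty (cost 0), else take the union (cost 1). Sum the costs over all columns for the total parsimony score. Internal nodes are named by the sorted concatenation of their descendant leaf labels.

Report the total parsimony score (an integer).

22

BW@0: {A} ∩ {A} = {A} (intersection, +0)
KS@0: {C} ∪ {T} = {C,T} (union, +1)
KLS@0: {C,T} ∪ {A} = {A,C,T} (union, +1)
BKLSW@0: {A} ∩ {A,C,T} = {A} (intersection, +0)
BIKLSW@0: {A} ∪ {C} = {A,C} (union, +1)
BW@1: {C} ∪ {A} = {A,C} (union, +1)
KS@1: {C} ∪ {G} = {C,G} (union, +1)
KLS@1: {C,G} ∪ {A} = {A,C,G} (union, +1)
BKLSW@1: {A,C} ∩ {A,C,G} = {A,C} (intersection, +0)
BIKLSW@1: {A,C} ∪ {T} = {A,C,T} (union, +1)
BW@2: {C} ∪ {G} = {C,G} (union, +1)
KS@2: {T} ∪ {A} = {A,T} (union, +1)
KLS@2: {A,T} ∩ {T} = {T} (intersection, +0)
BKLSW@2: {C,G} ∪ {T} = {C,G,T} (union, +1)
BIKLSW@2: {C,G,T} ∪ {A} = {A,C,G,T} (union, +1)
BW@3: {T} ∩ {T} = {T} (intersection, +0)
KS@3: {C} ∪ {A} = {A,C} (union, +1)
KLS@3: {A,C} ∩ {A} = {A} (intersection, +0)
BKLSW@3: {T} ∪ {A} = {A,T} (union, +1)
BIKLSW@3: {A,T} ∪ {G} = {A,G,T} (union, +1)
BW@4: {A} ∪ {C} = {A,C} (union, +1)
KS@4: {A} ∩ {A} = {A} (intersection, +0)
KLS@4: {A} ∪ {T} = {A,T} (union, +1)
BKLSW@4: {A,C} ∩ {A,T} = {A} (intersection, +0)
BIKLSW@4: {A} ∪ {G} = {A,G} (union, +1)
BW@5: {C} ∩ {C} = {C} (intersection, +0)
KS@5: {C} ∪ {G} = {C,G} (union, +1)
KLS@5: {C,G} ∩ {C} = {C} (intersection, +0)
BKLSW@5: {C} ∩ {C} = {C} (intersection, +0)
BIKLSW@5: {C} ∪ {G} = {C,G} (union, +1)
BW@6: {A} ∪ {G} = {A,G} (union, +1)
KS@6: {T} ∩ {T} = {T} (intersection, +0)
KLS@6: {T} ∪ {G} = {G,T} (union, +1)
BKLSW@6: {A,G} ∩ {G,T} = {G} (intersection, +0)
BIKLSW@6: {G} ∪ {A} = {A,G} (union, +1)
per-site changes: [3, 4, 4, 3, 3, 2, 3]; total = 22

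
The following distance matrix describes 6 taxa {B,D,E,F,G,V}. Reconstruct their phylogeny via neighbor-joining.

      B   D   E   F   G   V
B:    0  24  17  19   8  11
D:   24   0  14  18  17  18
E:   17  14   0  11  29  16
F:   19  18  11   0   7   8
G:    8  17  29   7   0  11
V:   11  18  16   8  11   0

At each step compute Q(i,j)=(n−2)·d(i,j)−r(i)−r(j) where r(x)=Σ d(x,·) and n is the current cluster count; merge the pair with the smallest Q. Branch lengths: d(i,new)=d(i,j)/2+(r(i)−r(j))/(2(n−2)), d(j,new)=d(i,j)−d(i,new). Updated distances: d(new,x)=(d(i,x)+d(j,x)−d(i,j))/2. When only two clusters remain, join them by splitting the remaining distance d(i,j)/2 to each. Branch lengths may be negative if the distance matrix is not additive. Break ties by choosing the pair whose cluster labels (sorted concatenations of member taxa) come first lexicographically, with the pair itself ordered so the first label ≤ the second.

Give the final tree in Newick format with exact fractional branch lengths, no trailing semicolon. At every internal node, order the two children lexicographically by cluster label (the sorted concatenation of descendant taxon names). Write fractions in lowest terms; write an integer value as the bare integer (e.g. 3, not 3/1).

iteration 1: select D,E (d=14, Q=-122); attach at lengths (15/2, 13/2); label the merged cluster DE
  updated: d(B,DE)=27/2, d(DE,F)=15/2, d(DE,G)=16, d(DE,V)=10
iteration 2: select B,G (d=8, Q=-139/2); attach at lengths (67/12, 29/12); label the merged cluster BG
  updated: d(BG,DE)=43/4, d(BG,F)=9, d(BG,V)=7
iteration 3: select BG,V (d=7, Q=-151/4); attach at lengths (63/16, 49/16); label the merged cluster BGV
  updated: d(BGV,DE)=55/8, d(BGV,F)=5
iteration 4: select BGV,DE (d=55/8, Q=-155/8); attach at lengths (35/16, 75/16); label the merged cluster BDEGV
  updated: d(BDEGV,F)=45/16
iteration 5: select BDEGV,F (d=45/16); attach at lengths (45/32, 45/32); label the merged cluster BDEFGV
final tree: ((((B:67/12,G:29/12):63/16,V:49/16):35/16,(D:15/2,E:13/2):75/16):45/32,F:45/32)
total length: 619/16

((((B:67/12,G:29/12):63/16,V:49/16):35/16,(D:15/2,E:13/2):75/16):45/32,F:45/32)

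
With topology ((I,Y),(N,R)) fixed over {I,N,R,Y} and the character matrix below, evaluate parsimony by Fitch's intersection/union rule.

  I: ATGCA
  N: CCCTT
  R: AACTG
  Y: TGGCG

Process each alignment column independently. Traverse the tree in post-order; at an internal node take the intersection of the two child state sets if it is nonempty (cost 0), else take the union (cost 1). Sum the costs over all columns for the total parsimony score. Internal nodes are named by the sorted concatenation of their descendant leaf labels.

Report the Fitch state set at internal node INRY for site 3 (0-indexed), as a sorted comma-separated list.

C,T

[col 0] IY: children I:{A}, Y:{T} ∪→ {A,T}; cost 1
[col 0] NR: children N:{C}, R:{A} ∪→ {A,C}; cost 1
[col 0] INRY: children IY:{A,T}, NR:{A,C} ∩→ {A}; cost 0
[col 1] IY: children I:{T}, Y:{G} ∪→ {G,T}; cost 1
[col 1] NR: children N:{C}, R:{A} ∪→ {A,C}; cost 1
[col 1] INRY: children IY:{G,T}, NR:{A,C} ∪→ {A,C,G,T}; cost 1
[col 2] IY: children I:{G}, Y:{G} ∩→ {G}; cost 0
[col 2] NR: children N:{C}, R:{C} ∩→ {C}; cost 0
[col 2] INRY: children IY:{G}, NR:{C} ∪→ {C,G}; cost 1
[col 3] IY: children I:{C}, Y:{C} ∩→ {C}; cost 0
[col 3] NR: children N:{T}, R:{T} ∩→ {T}; cost 0
[col 3] INRY: children IY:{C}, NR:{T} ∪→ {C,T}; cost 1
[col 4] IY: children I:{A}, Y:{G} ∪→ {A,G}; cost 1
[col 4] NR: children N:{T}, R:{G} ∪→ {G,T}; cost 1
[col 4] INRY: children IY:{A,G}, NR:{G,T} ∩→ {G}; cost 0
per-site changes: [2, 3, 1, 1, 2]; total = 9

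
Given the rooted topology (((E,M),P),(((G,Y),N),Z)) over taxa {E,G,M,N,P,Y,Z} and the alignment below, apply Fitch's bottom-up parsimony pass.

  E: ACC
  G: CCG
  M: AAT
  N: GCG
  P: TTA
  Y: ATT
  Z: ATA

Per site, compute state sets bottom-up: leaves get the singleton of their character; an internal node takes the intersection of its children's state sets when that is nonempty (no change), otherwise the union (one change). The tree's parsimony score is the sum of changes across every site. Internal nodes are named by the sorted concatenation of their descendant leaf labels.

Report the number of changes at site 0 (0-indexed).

3

EM@0: {A} ∩ {A} = {A} (intersection, +0)
EMP@0: {A} ∪ {T} = {A,T} (union, +1)
GY@0: {C} ∪ {A} = {A,C} (union, +1)
GNY@0: {A,C} ∪ {G} = {A,C,G} (union, +1)
GNYZ@0: {A,C,G} ∩ {A} = {A} (intersection, +0)
EGMNPYZ@0: {A,T} ∩ {A} = {A} (intersection, +0)
EM@1: {C} ∪ {A} = {A,C} (union, +1)
EMP@1: {A,C} ∪ {T} = {A,C,T} (union, +1)
GY@1: {C} ∪ {T} = {C,T} (union, +1)
GNY@1: {C,T} ∩ {C} = {C} (intersection, +0)
GNYZ@1: {C} ∪ {T} = {C,T} (union, +1)
EGMNPYZ@1: {A,C,T} ∩ {C,T} = {C,T} (intersection, +0)
EM@2: {C} ∪ {T} = {C,T} (union, +1)
EMP@2: {C,T} ∪ {A} = {A,C,T} (union, +1)
GY@2: {G} ∪ {T} = {G,T} (union, +1)
GNY@2: {G,T} ∩ {G} = {G} (intersection, +0)
GNYZ@2: {G} ∪ {A} = {A,G} (union, +1)
EGMNPYZ@2: {A,C,T} ∩ {A,G} = {A} (intersection, +0)
per-site changes: [3, 4, 4]; total = 11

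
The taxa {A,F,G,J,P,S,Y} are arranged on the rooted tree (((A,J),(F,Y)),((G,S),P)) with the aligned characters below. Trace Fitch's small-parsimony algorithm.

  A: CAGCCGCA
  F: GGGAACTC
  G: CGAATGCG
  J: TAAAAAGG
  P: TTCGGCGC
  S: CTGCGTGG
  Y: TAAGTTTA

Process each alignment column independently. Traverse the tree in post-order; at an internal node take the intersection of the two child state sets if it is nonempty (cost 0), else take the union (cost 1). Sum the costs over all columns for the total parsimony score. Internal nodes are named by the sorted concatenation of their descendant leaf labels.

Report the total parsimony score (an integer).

30

site 0, node AJ: A={C} ∪ J={T} → {C,T} (+1)
site 0, node FY: F={G} ∪ Y={T} → {G,T} (+1)
site 0, node AFJY: AJ={C,T} ∩ FY={G,T} → {T} (+0)
site 0, node GS: G={C} ∩ S={C} → {C} (+0)
site 0, node GPS: GS={C} ∪ P={T} → {C,T} (+1)
site 0, node AFGJPSY: AFJY={T} ∩ GPS={C,T} → {T} (+0)
site 1, node AJ: A={A} ∩ J={A} → {A} (+0)
site 1, node FY: F={G} ∪ Y={A} → {A,G} (+1)
site 1, node AFJY: AJ={A} ∩ FY={A,G} → {A} (+0)
site 1, node GS: G={G} ∪ S={T} → {G,T} (+1)
site 1, node GPS: GS={G,T} ∩ P={T} → {T} (+0)
site 1, node AFGJPSY: AFJY={A} ∪ GPS={T} → {A,T} (+1)
site 2, node AJ: A={G} ∪ J={A} → {A,G} (+1)
site 2, node FY: F={G} ∪ Y={A} → {A,G} (+1)
site 2, node AFJY: AJ={A,G} ∩ FY={A,G} → {A,G} (+0)
site 2, node GS: G={A} ∪ S={G} → {A,G} (+1)
site 2, node GPS: GS={A,G} ∪ P={C} → {A,C,G} (+1)
site 2, node AFGJPSY: AFJY={A,G} ∩ GPS={A,C,G} → {A,G} (+0)
site 3, node AJ: A={C} ∪ J={A} → {A,C} (+1)
site 3, node FY: F={A} ∪ Y={G} → {A,G} (+1)
site 3, node AFJY: AJ={A,C} ∩ FY={A,G} → {A} (+0)
site 3, node GS: G={A} ∪ S={C} → {A,C} (+1)
site 3, node GPS: GS={A,C} ∪ P={G} → {A,C,G} (+1)
site 3, node AFGJPSY: AFJY={A} ∩ GPS={A,C,G} → {A} (+0)
site 4, node AJ: A={C} ∪ J={A} → {A,C} (+1)
site 4, node FY: F={A} ∪ Y={T} → {A,T} (+1)
site 4, node AFJY: AJ={A,C} ∩ FY={A,T} → {A} (+0)
site 4, node GS: G={T} ∪ S={G} → {G,T} (+1)
site 4, node GPS: GS={G,T} ∩ P={G} → {G} (+0)
site 4, node AFGJPSY: AFJY={A} ∪ GPS={G} → {A,G} (+1)
site 5, node AJ: A={G} ∪ J={A} → {A,G} (+1)
site 5, node FY: F={C} ∪ Y={T} → {C,T} (+1)
site 5, node AFJY: AJ={A,G} ∪ FY={C,T} → {A,C,G,T} (+1)
site 5, node GS: G={G} ∪ S={T} → {G,T} (+1)
site 5, node GPS: GS={G,T} ∪ P={C} → {C,G,T} (+1)
site 5, node AFGJPSY: AFJY={A,C,G,T} ∩ GPS={C,G,T} → {C,G,T} (+0)
site 6, node AJ: A={C} ∪ J={G} → {C,G} (+1)
site 6, node FY: F={T} ∩ Y={T} → {T} (+0)
site 6, node AFJY: AJ={C,G} ∪ FY={T} → {C,G,T} (+1)
site 6, node GS: G={C} ∪ S={G} → {C,G} (+1)
site 6, node GPS: GS={C,G} ∩ P={G} → {G} (+0)
site 6, node AFGJPSY: AFJY={C,G,T} ∩ GPS={G} → {G} (+0)
site 7, node AJ: A={A} ∪ J={G} → {A,G} (+1)
site 7, node FY: F={C} ∪ Y={A} → {A,C} (+1)
site 7, node AFJY: AJ={A,G} ∩ FY={A,C} → {A} (+0)
site 7, node GS: G={G} ∩ S={G} → {G} (+0)
site 7, node GPS: GS={G} ∪ P={C} → {C,G} (+1)
site 7, node AFGJPSY: AFJY={A} ∪ GPS={C,G} → {A,C,G} (+1)
per-site changes: [3, 3, 4, 4, 4, 5, 3, 4]; total = 30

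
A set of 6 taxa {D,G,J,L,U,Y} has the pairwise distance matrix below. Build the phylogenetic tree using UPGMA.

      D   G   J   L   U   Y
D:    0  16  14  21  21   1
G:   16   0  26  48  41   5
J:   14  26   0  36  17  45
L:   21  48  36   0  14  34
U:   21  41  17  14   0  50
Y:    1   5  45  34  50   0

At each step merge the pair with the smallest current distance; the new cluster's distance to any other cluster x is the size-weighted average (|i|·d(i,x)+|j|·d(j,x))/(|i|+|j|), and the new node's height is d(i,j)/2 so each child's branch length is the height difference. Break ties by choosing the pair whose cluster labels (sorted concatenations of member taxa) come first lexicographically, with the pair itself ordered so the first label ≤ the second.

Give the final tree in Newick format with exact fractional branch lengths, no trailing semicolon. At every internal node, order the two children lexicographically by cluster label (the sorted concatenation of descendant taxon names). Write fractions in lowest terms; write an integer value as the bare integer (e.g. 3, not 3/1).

(((D:1/2,Y:1/2):19/4,G:21/4):137/12,(J:53/4,(L:7,U:7):25/4):41/12)

1. join D+Y (d=1) ⇒ DY; edges |D|=1/2, |Y|=1/2
  updated: d(DY,G)=21/2, d(DY,J)=59/2, d(DY,L)=55/2, d(DY,U)=71/2
2. join DY+G (d=21/2) ⇒ DGY; edges |DY|=19/4, |G|=21/4
  updated: d(DGY,J)=85/3, d(DGY,L)=103/3, d(DGY,U)=112/3
3. join L+U (d=14) ⇒ LU; edges |L|=7, |U|=7
  updated: d(DGY,LU)=215/6, d(J,LU)=53/2
4. join J+LU (d=53/2) ⇒ JLU; edges |J|=53/4, |LU|=25/4
  updated: d(DGY,JLU)=100/3
5. join DGY+JLU (d=100/3) ⇒ DGJLUY; edges |DGY|=137/12, |JLU|=41/12
final tree: (((D:1/2,Y:1/2):19/4,G:21/4):137/12,(J:53/4,(L:7,U:7):25/4):41/12)
total length: 178/3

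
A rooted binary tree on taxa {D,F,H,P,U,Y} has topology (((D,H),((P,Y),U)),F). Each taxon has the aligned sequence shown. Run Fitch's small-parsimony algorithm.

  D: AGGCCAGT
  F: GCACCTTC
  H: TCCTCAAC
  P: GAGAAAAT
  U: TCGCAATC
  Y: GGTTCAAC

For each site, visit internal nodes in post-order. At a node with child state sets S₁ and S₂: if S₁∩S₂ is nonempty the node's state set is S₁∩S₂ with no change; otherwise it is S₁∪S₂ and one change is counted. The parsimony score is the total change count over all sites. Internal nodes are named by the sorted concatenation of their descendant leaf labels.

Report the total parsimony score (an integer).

20

DH@0: {A} ∪ {T} = {A,T} (union, +1)
PY@0: {G} ∩ {G} = {G} (intersection, +0)
PUY@0: {G} ∪ {T} = {G,T} (union, +1)
DHPUY@0: {A,T} ∩ {G,T} = {T} (intersection, +0)
DFHPUY@0: {T} ∪ {G} = {G,T} (union, +1)
DH@1: {G} ∪ {C} = {C,G} (union, +1)
PY@1: {A} ∪ {G} = {A,G} (union, +1)
PUY@1: {A,G} ∪ {C} = {A,C,G} (union, +1)
DHPUY@1: {C,G} ∩ {A,C,G} = {C,G} (intersection, +0)
DFHPUY@1: {C,G} ∩ {C} = {C} (intersection, +0)
DH@2: {G} ∪ {C} = {C,G} (union, +1)
PY@2: {G} ∪ {T} = {G,T} (union, +1)
PUY@2: {G,T} ∩ {G} = {G} (intersection, +0)
DHPUY@2: {C,G} ∩ {G} = {G} (intersection, +0)
DFHPUY@2: {G} ∪ {A} = {A,G} (union, +1)
DH@3: {C} ∪ {T} = {C,T} (union, +1)
PY@3: {A} ∪ {T} = {A,T} (union, +1)
PUY@3: {A,T} ∪ {C} = {A,C,T} (union, +1)
DHPUY@3: {C,T} ∩ {A,C,T} = {C,T} (intersection, +0)
DFHPUY@3: {C,T} ∩ {C} = {C} (intersection, +0)
DH@4: {C} ∩ {C} = {C} (intersection, +0)
PY@4: {A} ∪ {C} = {A,C} (union, +1)
PUY@4: {A,C} ∩ {A} = {A} (intersection, +0)
DHPUY@4: {C} ∪ {A} = {A,C} (union, +1)
DFHPUY@4: {A,C} ∩ {C} = {C} (intersection, +0)
DH@5: {A} ∩ {A} = {A} (intersection, +0)
PY@5: {A} ∩ {A} = {A} (intersection, +0)
PUY@5: {A} ∩ {A} = {A} (intersection, +0)
DHPUY@5: {A} ∩ {A} = {A} (intersection, +0)
DFHPUY@5: {A} ∪ {T} = {A,T} (union, +1)
DH@6: {G} ∪ {A} = {A,G} (union, +1)
PY@6: {A} ∩ {A} = {A} (intersection, +0)
PUY@6: {A} ∪ {T} = {A,T} (union, +1)
DHPUY@6: {A,G} ∩ {A,T} = {A} (intersection, +0)
DFHPUY@6: {A} ∪ {T} = {A,T} (union, +1)
DH@7: {T} ∪ {C} = {C,T} (union, +1)
PY@7: {T} ∪ {C} = {C,T} (union, +1)
PUY@7: {C,T} ∩ {C} = {C} (intersection, +0)
DHPUY@7: {C,T} ∩ {C} = {C} (intersection, +0)
DFHPUY@7: {C} ∩ {C} = {C} (intersection, +0)
per-site changes: [3, 3, 3, 3, 2, 1, 3, 2]; total = 20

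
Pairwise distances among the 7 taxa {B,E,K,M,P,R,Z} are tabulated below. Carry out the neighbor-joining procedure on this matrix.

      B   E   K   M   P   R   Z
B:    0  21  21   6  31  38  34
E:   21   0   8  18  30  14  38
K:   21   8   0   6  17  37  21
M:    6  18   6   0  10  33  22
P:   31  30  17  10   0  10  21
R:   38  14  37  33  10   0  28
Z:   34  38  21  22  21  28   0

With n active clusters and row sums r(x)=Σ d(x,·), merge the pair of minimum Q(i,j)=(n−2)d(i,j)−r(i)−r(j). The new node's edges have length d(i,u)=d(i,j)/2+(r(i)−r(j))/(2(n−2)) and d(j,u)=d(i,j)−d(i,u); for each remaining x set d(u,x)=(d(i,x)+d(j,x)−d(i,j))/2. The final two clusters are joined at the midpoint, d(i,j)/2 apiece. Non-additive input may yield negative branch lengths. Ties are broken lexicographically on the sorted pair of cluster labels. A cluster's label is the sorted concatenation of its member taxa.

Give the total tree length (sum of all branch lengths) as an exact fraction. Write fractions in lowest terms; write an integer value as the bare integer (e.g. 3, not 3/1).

60

iteration 1: select P,R (d=10, Q=-229); attach at lengths (9/10, 91/10); label the merged cluster PR
  updated: d(B,PR)=59/2, d(E,PR)=17, d(K,PR)=22, d(M,PR)=33/2, d(PR,Z)=39/2
iteration 2: select PR,Z (d=39/2, Q=-161); attach at lengths (6, 27/2); label the merged cluster PRZ
  updated: d(B,PRZ)=22, d(E,PRZ)=71/4, d(K,PRZ)=47/4, d(M,PRZ)=19/2
iteration 3: select B,M (d=6, Q=-183/2); attach at lengths (97/12, -25/12); label the merged cluster BM
  updated: d(BM,E)=33/2, d(BM,K)=21/2, d(BM,PRZ)=51/4
iteration 4: select BM,PRZ (d=51/4, Q=-113/2); attach at lengths (23/4, 7); label the merged cluster BMPRZ
  updated: d(BMPRZ,E)=43/4, d(BMPRZ,K)=19/4
iteration 5: select BMPRZ,E (d=43/4, Q=-47/2); attach at lengths (15/4, 7); label the merged cluster BEMPRZ
  updated: d(BEMPRZ,K)=1
iteration 6: select BEMPRZ,K (d=1); attach at lengths (1/2, 1/2); label the merged cluster BEKMPRZ
final tree: ((((B:97/12,M:-25/12):23/4,((P:9/10,R:91/10):6,Z:27/2):7):15/4,E:7):1/2,K:1/2)
total length: 60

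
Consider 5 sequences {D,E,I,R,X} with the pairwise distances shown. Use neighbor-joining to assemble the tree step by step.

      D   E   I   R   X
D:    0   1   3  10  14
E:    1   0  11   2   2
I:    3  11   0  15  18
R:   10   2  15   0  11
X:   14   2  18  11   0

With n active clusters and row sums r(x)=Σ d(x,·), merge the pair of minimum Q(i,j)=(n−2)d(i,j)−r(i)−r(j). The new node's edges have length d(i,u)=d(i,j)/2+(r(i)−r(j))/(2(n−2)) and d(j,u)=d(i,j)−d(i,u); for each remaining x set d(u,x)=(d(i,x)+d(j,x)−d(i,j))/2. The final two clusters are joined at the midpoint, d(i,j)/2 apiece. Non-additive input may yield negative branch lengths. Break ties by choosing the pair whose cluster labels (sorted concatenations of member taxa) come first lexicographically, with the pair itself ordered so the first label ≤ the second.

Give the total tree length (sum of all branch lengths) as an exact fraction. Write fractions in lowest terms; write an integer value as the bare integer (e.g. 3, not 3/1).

35/2

1. join D+I (d=3, Q=-66) ⇒ DI; edges |D|=-5/3, |I|=14/3
  updated: d(DI,E)=9/2, d(DI,R)=11, d(DI,X)=29/2
2. join DI+R (d=11, Q=-32) ⇒ DIR; edges |DI|=7, |R|=4
  updated: d(DIR,E)=-9/4, d(DIR,X)=29/4
3. join DIR+E (d=-9/4, Q=-7) ⇒ DEIR; edges |DIR|=3/2, |E|=-15/4
  updated: d(DEIR,X)=23/4
4. join DEIR+X (d=23/4) ⇒ DEIRX; edges |DEIR|=23/8, |X|=23/8
final tree: ((((D:-5/3,I:14/3):7,R:4):3/2,E:-15/4):23/8,X:23/8)
total length: 35/2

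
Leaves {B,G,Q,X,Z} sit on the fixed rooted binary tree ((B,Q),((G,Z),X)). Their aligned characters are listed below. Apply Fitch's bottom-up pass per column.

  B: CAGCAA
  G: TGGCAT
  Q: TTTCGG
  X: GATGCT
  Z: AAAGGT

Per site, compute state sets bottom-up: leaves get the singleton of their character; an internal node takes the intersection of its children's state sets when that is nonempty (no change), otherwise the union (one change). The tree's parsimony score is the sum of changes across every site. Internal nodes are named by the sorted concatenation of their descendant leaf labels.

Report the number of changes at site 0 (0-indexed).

[col 0] BQ: children B:{C}, Q:{T} ∪→ {C,T}; cost 1
[col 0] GZ: children G:{T}, Z:{A} ∪→ {A,T}; cost 1
[col 0] GXZ: children GZ:{A,T}, X:{G} ∪→ {A,G,T}; cost 1
[col 0] BGQXZ: children BQ:{C,T}, GXZ:{A,G,T} ∩→ {T}; cost 0
[col 1] BQ: children B:{A}, Q:{T} ∪→ {A,T}; cost 1
[col 1] GZ: children G:{G}, Z:{A} ∪→ {A,G}; cost 1
[col 1] GXZ: children GZ:{A,G}, X:{A} ∩→ {A}; cost 0
[col 1] BGQXZ: children BQ:{A,T}, GXZ:{A} ∩→ {A}; cost 0
[col 2] BQ: children B:{G}, Q:{T} ∪→ {G,T}; cost 1
[col 2] GZ: children G:{G}, Z:{A} ∪→ {A,G}; cost 1
[col 2] GXZ: children GZ:{A,G}, X:{T} ∪→ {A,G,T}; cost 1
[col 2] BGQXZ: children BQ:{G,T}, GXZ:{A,G,T} ∩→ {G,T}; cost 0
[col 3] BQ: children B:{C}, Q:{C} ∩→ {C}; cost 0
[col 3] GZ: children G:{C}, Z:{G} ∪→ {C,G}; cost 1
[col 3] GXZ: children GZ:{C,G}, X:{G} ∩→ {G}; cost 0
[col 3] BGQXZ: children BQ:{C}, GXZ:{G} ∪→ {C,G}; cost 1
[col 4] BQ: children B:{A}, Q:{G} ∪→ {A,G}; cost 1
[col 4] GZ: children G:{A}, Z:{G} ∪→ {A,G}; cost 1
[col 4] GXZ: children GZ:{A,G}, X:{C} ∪→ {A,C,G}; cost 1
[col 4] BGQXZ: children BQ:{A,G}, GXZ:{A,C,G} ∩→ {A,G}; cost 0
[col 5] BQ: children B:{A}, Q:{G} ∪→ {A,G}; cost 1
[col 5] GZ: children G:{T}, Z:{T} ∩→ {T}; cost 0
[col 5] GXZ: children GZ:{T}, X:{T} ∩→ {T}; cost 0
[col 5] BGQXZ: children BQ:{A,G}, GXZ:{T} ∪→ {A,G,T}; cost 1
per-site changes: [3, 2, 3, 2, 3, 2]; total = 15

3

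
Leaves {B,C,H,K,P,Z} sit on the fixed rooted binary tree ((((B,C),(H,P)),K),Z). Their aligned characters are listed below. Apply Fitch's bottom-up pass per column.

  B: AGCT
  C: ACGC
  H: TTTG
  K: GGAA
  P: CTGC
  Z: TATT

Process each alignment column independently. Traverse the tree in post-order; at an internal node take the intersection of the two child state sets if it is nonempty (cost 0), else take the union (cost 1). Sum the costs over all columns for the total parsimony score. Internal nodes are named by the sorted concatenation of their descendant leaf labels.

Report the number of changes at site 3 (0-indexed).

4

site 0, node BC: B={A} ∩ C={A} → {A} (+0)
site 0, node HP: H={T} ∪ P={C} → {C,T} (+1)
site 0, node BCHP: BC={A} ∪ HP={C,T} → {A,C,T} (+1)
site 0, node BCHKP: BCHP={A,C,T} ∪ K={G} → {A,C,G,T} (+1)
site 0, node BCHKPZ: BCHKP={A,C,G,T} ∩ Z={T} → {T} (+0)
site 1, node BC: B={G} ∪ C={C} → {C,G} (+1)
site 1, node HP: H={T} ∩ P={T} → {T} (+0)
site 1, node BCHP: BC={C,G} ∪ HP={T} → {C,G,T} (+1)
site 1, node BCHKP: BCHP={C,G,T} ∩ K={G} → {G} (+0)
site 1, node BCHKPZ: BCHKP={G} ∪ Z={A} → {A,G} (+1)
site 2, node BC: B={C} ∪ C={G} → {C,G} (+1)
site 2, node HP: H={T} ∪ P={G} → {G,T} (+1)
site 2, node BCHP: BC={C,G} ∩ HP={G,T} → {G} (+0)
site 2, node BCHKP: BCHP={G} ∪ K={A} → {A,G} (+1)
site 2, node BCHKPZ: BCHKP={A,G} ∪ Z={T} → {A,G,T} (+1)
site 3, node BC: B={T} ∪ C={C} → {C,T} (+1)
site 3, node HP: H={G} ∪ P={C} → {C,G} (+1)
site 3, node BCHP: BC={C,T} ∩ HP={C,G} → {C} (+0)
site 3, node BCHKP: BCHP={C} ∪ K={A} → {A,C} (+1)
site 3, node BCHKPZ: BCHKP={A,C} ∪ Z={T} → {A,C,T} (+1)
per-site changes: [3, 3, 4, 4]; total = 14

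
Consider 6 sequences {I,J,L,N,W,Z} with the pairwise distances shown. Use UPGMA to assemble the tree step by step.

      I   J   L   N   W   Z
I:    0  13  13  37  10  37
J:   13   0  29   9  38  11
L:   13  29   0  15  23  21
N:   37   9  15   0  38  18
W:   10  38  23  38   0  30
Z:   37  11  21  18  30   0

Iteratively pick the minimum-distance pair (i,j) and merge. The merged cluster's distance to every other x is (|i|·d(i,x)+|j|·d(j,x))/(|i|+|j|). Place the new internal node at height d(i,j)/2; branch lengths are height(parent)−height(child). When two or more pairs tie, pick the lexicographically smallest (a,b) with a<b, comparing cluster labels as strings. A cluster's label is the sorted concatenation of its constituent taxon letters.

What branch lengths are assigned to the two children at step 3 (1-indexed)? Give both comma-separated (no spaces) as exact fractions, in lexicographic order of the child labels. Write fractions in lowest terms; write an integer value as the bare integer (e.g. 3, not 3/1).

iteration 1: select J,N (d=9); attach at lengths (9/2, 9/2); label the merged cluster JN
  updated: d(I,JN)=25, d(JN,L)=22, d(JN,W)=38, d(JN,Z)=29/2
iteration 2: select I,W (d=10); attach at lengths (5, 5); label the merged cluster IW
  updated: d(IW,JN)=63/2, d(IW,L)=18, d(IW,Z)=67/2
iteration 3: select JN,Z (d=29/2); attach at lengths (11/4, 29/4); label the merged cluster JNZ
  updated: d(IW,JNZ)=193/6, d(JNZ,L)=65/3
iteration 4: select IW,L (d=18); attach at lengths (4, 9); label the merged cluster ILW
  updated: d(ILW,JNZ)=86/3
iteration 5: select ILW,JNZ (d=86/3); attach at lengths (16/3, 85/12); label the merged cluster IJLNWZ
final tree: (((I:5,W:5):4,L:9):16/3,((J:9/2,N:9/2):11/4,Z:29/4):85/12)
total length: 653/12

11/4,29/4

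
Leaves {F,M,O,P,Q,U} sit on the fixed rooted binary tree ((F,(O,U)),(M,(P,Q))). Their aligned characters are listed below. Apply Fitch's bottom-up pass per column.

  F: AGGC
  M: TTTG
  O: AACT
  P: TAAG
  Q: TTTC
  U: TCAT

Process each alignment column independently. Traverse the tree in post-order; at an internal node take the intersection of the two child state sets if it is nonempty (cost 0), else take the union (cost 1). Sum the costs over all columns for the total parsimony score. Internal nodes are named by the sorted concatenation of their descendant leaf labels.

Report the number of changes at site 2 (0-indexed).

4

site 0, node OU: O={A} ∪ U={T} → {A,T} (+1)
site 0, node FOU: F={A} ∩ OU={A,T} → {A} (+0)
site 0, node PQ: P={T} ∩ Q={T} → {T} (+0)
site 0, node MPQ: M={T} ∩ PQ={T} → {T} (+0)
site 0, node FMOPQU: FOU={A} ∪ MPQ={T} → {A,T} (+1)
site 1, node OU: O={A} ∪ U={C} → {A,C} (+1)
site 1, node FOU: F={G} ∪ OU={A,C} → {A,C,G} (+1)
site 1, node PQ: P={A} ∪ Q={T} → {A,T} (+1)
site 1, node MPQ: M={T} ∩ PQ={A,T} → {T} (+0)
site 1, node FMOPQU: FOU={A,C,G} ∪ MPQ={T} → {A,C,G,T} (+1)
site 2, node OU: O={C} ∪ U={A} → {A,C} (+1)
site 2, node FOU: F={G} ∪ OU={A,C} → {A,C,G} (+1)
site 2, node PQ: P={A} ∪ Q={T} → {A,T} (+1)
site 2, node MPQ: M={T} ∩ PQ={A,T} → {T} (+0)
site 2, node FMOPQU: FOU={A,C,G} ∪ MPQ={T} → {A,C,G,T} (+1)
site 3, node OU: O={T} ∩ U={T} → {T} (+0)
site 3, node FOU: F={C} ∪ OU={T} → {C,T} (+1)
site 3, node PQ: P={G} ∪ Q={C} → {C,G} (+1)
site 3, node MPQ: M={G} ∩ PQ={C,G} → {G} (+0)
site 3, node FMOPQU: FOU={C,T} ∪ MPQ={G} → {C,G,T} (+1)
per-site changes: [2, 4, 4, 3]; total = 13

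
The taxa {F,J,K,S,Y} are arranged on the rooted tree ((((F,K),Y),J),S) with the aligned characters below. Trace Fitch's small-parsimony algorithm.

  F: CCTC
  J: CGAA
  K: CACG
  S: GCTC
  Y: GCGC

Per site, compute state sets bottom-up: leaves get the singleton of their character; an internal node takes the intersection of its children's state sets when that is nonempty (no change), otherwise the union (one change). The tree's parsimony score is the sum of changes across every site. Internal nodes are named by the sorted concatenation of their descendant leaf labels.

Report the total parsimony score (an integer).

9

[col 0] FK: children F:{C}, K:{C} ∩→ {C}; cost 0
[col 0] FKY: children FK:{C}, Y:{G} ∪→ {C,G}; cost 1
[col 0] FJKY: children FKY:{C,G}, J:{C} ∩→ {C}; cost 0
[col 0] FJKSY: children FJKY:{C}, S:{G} ∪→ {C,G}; cost 1
[col 1] FK: children F:{C}, K:{A} ∪→ {A,C}; cost 1
[col 1] FKY: children FK:{A,C}, Y:{C} ∩→ {C}; cost 0
[col 1] FJKY: children FKY:{C}, J:{G} ∪→ {C,G}; cost 1
[col 1] FJKSY: children FJKY:{C,G}, S:{C} ∩→ {C}; cost 0
[col 2] FK: children F:{T}, K:{C} ∪→ {C,T}; cost 1
[col 2] FKY: children FK:{C,T}, Y:{G} ∪→ {C,G,T}; cost 1
[col 2] FJKY: children FKY:{C,G,T}, J:{A} ∪→ {A,C,G,T}; cost 1
[col 2] FJKSY: children FJKY:{A,C,G,T}, S:{T} ∩→ {T}; cost 0
[col 3] FK: children F:{C}, K:{G} ∪→ {C,G}; cost 1
[col 3] FKY: children FK:{C,G}, Y:{C} ∩→ {C}; cost 0
[col 3] FJKY: children FKY:{C}, J:{A} ∪→ {A,C}; cost 1
[col 3] FJKSY: children FJKY:{A,C}, S:{C} ∩→ {C}; cost 0
per-site changes: [2, 2, 3, 2]; total = 9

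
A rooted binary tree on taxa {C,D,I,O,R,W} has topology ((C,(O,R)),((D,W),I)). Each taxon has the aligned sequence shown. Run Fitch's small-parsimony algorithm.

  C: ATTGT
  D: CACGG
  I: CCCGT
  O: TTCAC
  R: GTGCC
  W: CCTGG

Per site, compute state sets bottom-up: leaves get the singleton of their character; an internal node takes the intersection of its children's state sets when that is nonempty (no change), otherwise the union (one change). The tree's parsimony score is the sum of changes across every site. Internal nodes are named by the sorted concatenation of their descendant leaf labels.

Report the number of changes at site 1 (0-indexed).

2

OR@0: {T} ∪ {G} = {G,T} (union, +1)
COR@0: {A} ∪ {G,T} = {A,G,T} (union, +1)
DW@0: {C} ∩ {C} = {C} (intersection, +0)
DIW@0: {C} ∩ {C} = {C} (intersection, +0)
CDIORW@0: {A,G,T} ∪ {C} = {A,C,G,T} (union, +1)
OR@1: {T} ∩ {T} = {T} (intersection, +0)
COR@1: {T} ∩ {T} = {T} (intersection, +0)
DW@1: {A} ∪ {C} = {A,C} (union, +1)
DIW@1: {A,C} ∩ {C} = {C} (intersection, +0)
CDIORW@1: {T} ∪ {C} = {C,T} (union, +1)
OR@2: {C} ∪ {G} = {C,G} (union, +1)
COR@2: {T} ∪ {C,G} = {C,G,T} (union, +1)
DW@2: {C} ∪ {T} = {C,T} (union, +1)
DIW@2: {C,T} ∩ {C} = {C} (intersection, +0)
CDIORW@2: {C,G,T} ∩ {C} = {C} (intersection, +0)
OR@3: {A} ∪ {C} = {A,C} (union, +1)
COR@3: {G} ∪ {A,C} = {A,C,G} (union, +1)
DW@3: {G} ∩ {G} = {G} (intersection, +0)
DIW@3: {G} ∩ {G} = {G} (intersection, +0)
CDIORW@3: {A,C,G} ∩ {G} = {G} (intersection, +0)
OR@4: {C} ∩ {C} = {C} (intersection, +0)
COR@4: {T} ∪ {C} = {C,T} (union, +1)
DW@4: {G} ∩ {G} = {G} (intersection, +0)
DIW@4: {G} ∪ {T} = {G,T} (union, +1)
CDIORW@4: {C,T} ∩ {G,T} = {T} (intersection, +0)
per-site changes: [3, 2, 3, 2, 2]; total = 12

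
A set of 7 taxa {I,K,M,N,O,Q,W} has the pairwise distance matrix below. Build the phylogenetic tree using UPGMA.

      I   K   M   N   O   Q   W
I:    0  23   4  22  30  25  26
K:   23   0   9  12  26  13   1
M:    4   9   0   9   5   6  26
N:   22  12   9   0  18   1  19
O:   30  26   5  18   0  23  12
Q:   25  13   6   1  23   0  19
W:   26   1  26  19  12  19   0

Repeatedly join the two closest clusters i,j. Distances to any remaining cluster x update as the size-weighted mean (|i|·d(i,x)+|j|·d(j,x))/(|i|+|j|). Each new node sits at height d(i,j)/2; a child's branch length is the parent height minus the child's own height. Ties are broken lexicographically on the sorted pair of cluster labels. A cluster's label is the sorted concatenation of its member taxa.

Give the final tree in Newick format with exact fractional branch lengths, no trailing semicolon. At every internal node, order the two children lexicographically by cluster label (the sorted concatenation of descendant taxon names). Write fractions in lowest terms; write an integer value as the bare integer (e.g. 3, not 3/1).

1. join K+W (d=1) ⇒ KW; edges |K|=1/2, |W|=1/2
  updated: d(I,KW)=49/2, d(KW,M)=35/2, d(KW,N)=31/2, d(KW,O)=19, d(KW,Q)=16
2. join N+Q (d=1) ⇒ NQ; edges |N|=1/2, |Q|=1/2
  updated: d(I,NQ)=47/2, d(KW,NQ)=63/4, d(M,NQ)=15/2, d(NQ,O)=41/2
3. join I+M (d=4) ⇒ IM; edges |I|=2, |M|=2
  updated: d(IM,KW)=21, d(IM,NQ)=31/2, d(IM,O)=35/2
4. join IM+NQ (d=31/2) ⇒ IMNQ; edges |IM|=23/4, |NQ|=29/4
  updated: d(IMNQ,KW)=147/8, d(IMNQ,O)=19
5. join IMNQ+KW (d=147/8) ⇒ IKMNQW; edges |IMNQ|=23/16, |KW|=139/16
  updated: d(IKMNQW,O)=19
6. join IKMNQW+O (d=19) ⇒ IKMNOQW; edges |IKMNQW|=5/16, |O|=19/2
final tree: ((((I:2,M:2):23/4,(N:1/2,Q:1/2):29/4):23/16,(K:1/2,W:1/2):139/16):5/16,O:19/2)
total length: 623/16

((((I:2,M:2):23/4,(N:1/2,Q:1/2):29/4):23/16,(K:1/2,W:1/2):139/16):5/16,O:19/2)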